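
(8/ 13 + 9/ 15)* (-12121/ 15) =-957559/ 975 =-982.11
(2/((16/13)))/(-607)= -13/4856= -0.00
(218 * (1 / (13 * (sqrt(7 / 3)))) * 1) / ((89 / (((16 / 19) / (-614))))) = -1744 * sqrt(21) / 47241467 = -0.00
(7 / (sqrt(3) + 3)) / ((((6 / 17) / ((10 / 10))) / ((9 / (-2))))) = -357 / 8 + 119 * sqrt(3) / 8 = -18.86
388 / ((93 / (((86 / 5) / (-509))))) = -33368 / 236685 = -0.14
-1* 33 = -33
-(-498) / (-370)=-1.35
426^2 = 181476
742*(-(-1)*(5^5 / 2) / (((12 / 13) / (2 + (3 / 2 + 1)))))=45215625 / 8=5651953.12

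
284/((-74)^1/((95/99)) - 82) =-6745/3779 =-1.78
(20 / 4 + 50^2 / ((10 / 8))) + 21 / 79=158416 / 79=2005.27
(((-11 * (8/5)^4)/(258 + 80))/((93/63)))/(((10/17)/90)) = -22.11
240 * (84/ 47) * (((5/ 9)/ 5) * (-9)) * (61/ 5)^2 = -15003072/ 235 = -63842.86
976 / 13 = 75.08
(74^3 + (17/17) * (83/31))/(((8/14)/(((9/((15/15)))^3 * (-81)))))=-5192425926261/124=-41874402631.14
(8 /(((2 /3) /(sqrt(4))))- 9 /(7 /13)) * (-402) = -20502 /7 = -2928.86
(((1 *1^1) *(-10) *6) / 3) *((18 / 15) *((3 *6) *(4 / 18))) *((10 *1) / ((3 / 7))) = -2240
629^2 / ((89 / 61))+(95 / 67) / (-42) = 67913351759 / 250446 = 271169.64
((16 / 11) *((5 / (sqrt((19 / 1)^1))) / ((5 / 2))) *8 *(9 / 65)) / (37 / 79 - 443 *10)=-182016 *sqrt(19) / 4753839805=-0.00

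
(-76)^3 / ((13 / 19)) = -8340544 / 13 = -641580.31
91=91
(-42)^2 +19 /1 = 1783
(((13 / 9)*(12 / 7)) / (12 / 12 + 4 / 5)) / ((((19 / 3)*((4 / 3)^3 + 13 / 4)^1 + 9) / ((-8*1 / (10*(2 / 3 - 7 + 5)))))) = 1872 / 101143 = 0.02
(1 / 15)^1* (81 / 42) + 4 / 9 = 361 / 630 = 0.57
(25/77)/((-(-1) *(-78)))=-25/6006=-0.00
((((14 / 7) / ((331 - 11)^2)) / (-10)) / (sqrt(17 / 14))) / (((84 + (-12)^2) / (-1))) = sqrt(238) / 1984512000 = 0.00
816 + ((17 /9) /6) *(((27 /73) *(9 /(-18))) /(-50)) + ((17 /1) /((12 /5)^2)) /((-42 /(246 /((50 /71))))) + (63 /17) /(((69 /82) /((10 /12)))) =1143839476219 /1438567200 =795.12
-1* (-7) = 7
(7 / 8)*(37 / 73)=259 / 584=0.44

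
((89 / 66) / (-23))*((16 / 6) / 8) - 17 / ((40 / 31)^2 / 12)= -111615847 / 910800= -122.55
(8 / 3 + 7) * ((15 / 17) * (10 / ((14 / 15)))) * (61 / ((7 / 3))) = 1990125 / 833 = 2389.11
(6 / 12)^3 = 1 / 8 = 0.12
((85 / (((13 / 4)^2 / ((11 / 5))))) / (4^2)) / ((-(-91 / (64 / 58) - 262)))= 5984 / 1862887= 0.00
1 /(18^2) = 1 /324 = 0.00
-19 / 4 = -4.75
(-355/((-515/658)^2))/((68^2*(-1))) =7685111/61320020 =0.13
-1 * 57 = -57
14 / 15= 0.93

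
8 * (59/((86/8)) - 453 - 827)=-438432/43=-10196.09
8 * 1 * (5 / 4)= 10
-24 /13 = -1.85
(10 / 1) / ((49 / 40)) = 400 / 49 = 8.16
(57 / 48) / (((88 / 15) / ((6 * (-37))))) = -31635 / 704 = -44.94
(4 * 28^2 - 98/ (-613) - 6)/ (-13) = -1918788/ 7969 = -240.78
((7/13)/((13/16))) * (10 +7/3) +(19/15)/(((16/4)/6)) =51073/5070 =10.07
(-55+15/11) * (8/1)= -4720/11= -429.09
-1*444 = -444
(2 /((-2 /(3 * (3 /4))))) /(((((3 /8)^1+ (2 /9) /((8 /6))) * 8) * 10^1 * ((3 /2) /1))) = -9 /260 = -0.03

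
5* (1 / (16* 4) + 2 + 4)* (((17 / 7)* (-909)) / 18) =-472175 / 128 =-3688.87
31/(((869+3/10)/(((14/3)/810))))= 434/2112399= 0.00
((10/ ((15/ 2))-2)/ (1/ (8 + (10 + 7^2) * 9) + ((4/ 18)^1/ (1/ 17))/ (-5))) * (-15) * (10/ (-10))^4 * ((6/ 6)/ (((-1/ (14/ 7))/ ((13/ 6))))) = 1051050/ 18281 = 57.49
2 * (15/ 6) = 5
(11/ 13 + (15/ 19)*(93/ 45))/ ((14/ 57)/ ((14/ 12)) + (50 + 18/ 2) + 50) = 612/ 26975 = 0.02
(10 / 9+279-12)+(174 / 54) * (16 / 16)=814 / 3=271.33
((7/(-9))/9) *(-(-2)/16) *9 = -7/72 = -0.10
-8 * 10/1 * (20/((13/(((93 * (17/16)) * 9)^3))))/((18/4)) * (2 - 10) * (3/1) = 24007221091575/52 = 461677328684.13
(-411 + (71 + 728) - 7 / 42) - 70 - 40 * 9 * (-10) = 23507 / 6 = 3917.83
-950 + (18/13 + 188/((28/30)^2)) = -732.80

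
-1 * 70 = -70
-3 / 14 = -0.21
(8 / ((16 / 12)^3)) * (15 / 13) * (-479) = -193995 / 104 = -1865.34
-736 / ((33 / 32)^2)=-753664 / 1089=-692.07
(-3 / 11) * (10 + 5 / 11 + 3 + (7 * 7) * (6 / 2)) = -5295 / 121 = -43.76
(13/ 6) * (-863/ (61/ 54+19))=-92.89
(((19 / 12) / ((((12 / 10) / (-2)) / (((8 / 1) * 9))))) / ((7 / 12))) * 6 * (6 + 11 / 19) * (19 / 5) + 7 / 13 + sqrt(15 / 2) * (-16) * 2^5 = -4445951 / 91 - 256 * sqrt(30) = -50258.77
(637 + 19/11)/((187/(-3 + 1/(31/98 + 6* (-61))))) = -756060834/73716709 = -10.26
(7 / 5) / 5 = 7 / 25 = 0.28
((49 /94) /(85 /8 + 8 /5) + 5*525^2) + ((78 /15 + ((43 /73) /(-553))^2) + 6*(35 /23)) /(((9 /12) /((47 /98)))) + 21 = 96955733362455481144024 /70351824611487335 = 1378155.21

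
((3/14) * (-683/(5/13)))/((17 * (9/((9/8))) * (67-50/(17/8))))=-26637/413840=-0.06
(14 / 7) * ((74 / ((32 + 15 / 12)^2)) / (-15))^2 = 0.00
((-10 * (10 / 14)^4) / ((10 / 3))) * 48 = -90000 / 2401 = -37.48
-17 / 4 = -4.25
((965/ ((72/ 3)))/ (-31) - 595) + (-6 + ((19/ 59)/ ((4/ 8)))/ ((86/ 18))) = -1136598085/ 1887528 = -602.16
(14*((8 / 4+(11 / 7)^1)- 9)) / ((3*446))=-38 / 669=-0.06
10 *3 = 30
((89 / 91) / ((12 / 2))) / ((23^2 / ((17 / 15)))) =1513 / 4332510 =0.00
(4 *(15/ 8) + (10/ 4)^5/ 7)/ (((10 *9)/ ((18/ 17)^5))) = 6305121/ 19877998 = 0.32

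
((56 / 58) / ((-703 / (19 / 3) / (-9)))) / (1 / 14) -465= -497769 / 1073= -463.90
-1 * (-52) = 52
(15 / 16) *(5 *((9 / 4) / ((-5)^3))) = -27 / 320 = -0.08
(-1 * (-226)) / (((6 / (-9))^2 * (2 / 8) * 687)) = 678 / 229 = 2.96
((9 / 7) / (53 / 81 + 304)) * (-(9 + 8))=-12393 / 172739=-0.07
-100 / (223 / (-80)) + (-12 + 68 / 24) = 35735 / 1338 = 26.71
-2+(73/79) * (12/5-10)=-3564/395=-9.02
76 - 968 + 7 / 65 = -57973 / 65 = -891.89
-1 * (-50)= 50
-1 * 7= -7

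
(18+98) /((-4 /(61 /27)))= -1769 /27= -65.52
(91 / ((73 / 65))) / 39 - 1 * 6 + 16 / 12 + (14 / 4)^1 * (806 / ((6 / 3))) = 205555 / 146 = 1407.91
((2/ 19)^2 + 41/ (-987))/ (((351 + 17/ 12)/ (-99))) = 4297788/ 502274101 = 0.01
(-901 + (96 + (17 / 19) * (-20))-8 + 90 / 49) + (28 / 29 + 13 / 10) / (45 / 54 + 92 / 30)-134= -337816950 / 350987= -962.48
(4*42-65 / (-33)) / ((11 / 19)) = 106571 / 363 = 293.58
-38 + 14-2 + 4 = -22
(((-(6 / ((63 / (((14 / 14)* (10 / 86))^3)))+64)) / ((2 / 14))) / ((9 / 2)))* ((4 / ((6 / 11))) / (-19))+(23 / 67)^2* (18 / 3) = 21494471858030 / 549279754497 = 39.13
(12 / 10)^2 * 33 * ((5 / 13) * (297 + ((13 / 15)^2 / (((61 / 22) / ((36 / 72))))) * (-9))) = 535866408 / 99125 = 5405.97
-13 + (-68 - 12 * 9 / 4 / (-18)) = -159 / 2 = -79.50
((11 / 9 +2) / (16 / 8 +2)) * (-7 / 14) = -0.40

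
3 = 3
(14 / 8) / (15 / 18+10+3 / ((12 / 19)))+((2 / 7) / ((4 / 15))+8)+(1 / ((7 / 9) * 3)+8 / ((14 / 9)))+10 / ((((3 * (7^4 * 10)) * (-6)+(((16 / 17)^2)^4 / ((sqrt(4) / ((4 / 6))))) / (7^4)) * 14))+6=589976995046757321953209 / 28425564459337267402796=20.76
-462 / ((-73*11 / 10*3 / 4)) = 560 / 73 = 7.67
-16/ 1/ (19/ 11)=-176/ 19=-9.26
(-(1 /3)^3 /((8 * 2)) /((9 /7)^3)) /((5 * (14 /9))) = -49 /349920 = -0.00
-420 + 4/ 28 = -2939/ 7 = -419.86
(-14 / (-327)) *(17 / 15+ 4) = 1078 / 4905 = 0.22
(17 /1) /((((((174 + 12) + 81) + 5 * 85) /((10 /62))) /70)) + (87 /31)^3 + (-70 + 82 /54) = -12829984063 /278307522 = -46.10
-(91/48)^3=-753571/110592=-6.81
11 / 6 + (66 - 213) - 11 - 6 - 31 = -1159 / 6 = -193.17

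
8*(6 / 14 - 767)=-42928 / 7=-6132.57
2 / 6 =0.33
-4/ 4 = -1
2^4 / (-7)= -16 / 7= -2.29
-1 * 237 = -237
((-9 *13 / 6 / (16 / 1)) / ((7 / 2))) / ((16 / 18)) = -351 / 896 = -0.39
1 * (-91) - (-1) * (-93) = -184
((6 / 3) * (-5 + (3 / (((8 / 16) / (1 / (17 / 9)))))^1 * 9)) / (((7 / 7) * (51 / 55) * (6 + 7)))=44110 / 11271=3.91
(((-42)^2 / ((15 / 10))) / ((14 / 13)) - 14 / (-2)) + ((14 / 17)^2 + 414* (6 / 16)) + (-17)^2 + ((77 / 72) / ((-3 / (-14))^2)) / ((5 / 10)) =148928849 / 93636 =1590.51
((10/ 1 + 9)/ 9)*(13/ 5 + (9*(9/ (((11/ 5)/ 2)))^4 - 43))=56040357842/ 658845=85058.49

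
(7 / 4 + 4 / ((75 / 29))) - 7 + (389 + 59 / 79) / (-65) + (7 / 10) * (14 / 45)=-8763899 / 924300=-9.48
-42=-42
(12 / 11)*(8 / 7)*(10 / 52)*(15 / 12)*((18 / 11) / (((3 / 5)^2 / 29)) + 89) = 66.18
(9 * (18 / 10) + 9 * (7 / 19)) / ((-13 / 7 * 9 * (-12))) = 721 / 7410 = 0.10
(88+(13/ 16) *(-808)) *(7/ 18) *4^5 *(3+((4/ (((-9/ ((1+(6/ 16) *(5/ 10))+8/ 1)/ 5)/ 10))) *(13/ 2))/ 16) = 162883588/ 9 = 18098176.44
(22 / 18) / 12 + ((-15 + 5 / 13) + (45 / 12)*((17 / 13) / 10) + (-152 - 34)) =-43205 / 216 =-200.02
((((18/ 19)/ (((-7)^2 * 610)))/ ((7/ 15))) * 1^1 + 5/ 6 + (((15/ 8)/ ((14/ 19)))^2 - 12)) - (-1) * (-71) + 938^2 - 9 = 268597920972523/ 305308416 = 879759.31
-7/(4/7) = -49/4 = -12.25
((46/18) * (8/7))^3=6229504/250047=24.91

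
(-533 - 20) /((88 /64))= -4424 /11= -402.18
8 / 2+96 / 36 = 20 / 3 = 6.67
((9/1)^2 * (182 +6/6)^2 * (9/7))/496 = 7031.53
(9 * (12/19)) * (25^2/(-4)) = -16875/19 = -888.16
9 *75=675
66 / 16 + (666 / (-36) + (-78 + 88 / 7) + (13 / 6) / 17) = -227555 / 2856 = -79.68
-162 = -162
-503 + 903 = 400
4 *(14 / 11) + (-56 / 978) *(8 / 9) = 243992 / 48411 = 5.04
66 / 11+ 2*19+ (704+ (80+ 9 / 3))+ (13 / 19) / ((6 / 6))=15802 / 19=831.68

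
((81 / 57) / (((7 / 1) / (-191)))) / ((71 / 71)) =-5157 / 133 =-38.77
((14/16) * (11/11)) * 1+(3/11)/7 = 563/616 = 0.91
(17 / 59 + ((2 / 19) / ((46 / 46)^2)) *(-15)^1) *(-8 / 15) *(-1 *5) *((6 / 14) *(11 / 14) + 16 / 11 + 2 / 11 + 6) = -16582620 / 604219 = -27.44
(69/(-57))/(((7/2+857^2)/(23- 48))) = 230/5581839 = 0.00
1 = 1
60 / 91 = 0.66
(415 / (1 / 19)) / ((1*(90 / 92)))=72542 / 9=8060.22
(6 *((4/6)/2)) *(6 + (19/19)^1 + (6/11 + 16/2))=342/11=31.09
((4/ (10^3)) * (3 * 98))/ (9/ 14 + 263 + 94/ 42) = 0.00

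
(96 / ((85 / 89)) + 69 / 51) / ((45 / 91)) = 787969 / 3825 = 206.00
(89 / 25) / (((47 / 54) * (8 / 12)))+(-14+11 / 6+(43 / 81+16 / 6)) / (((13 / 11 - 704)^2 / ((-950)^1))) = 34998604900994 / 5688453758175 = 6.15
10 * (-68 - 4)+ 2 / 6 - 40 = -2279 / 3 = -759.67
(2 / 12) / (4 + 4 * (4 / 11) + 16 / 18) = 0.03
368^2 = 135424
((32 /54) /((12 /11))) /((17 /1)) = 44 /1377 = 0.03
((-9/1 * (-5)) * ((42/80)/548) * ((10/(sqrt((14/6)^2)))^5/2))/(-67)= -20503125/44077558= -0.47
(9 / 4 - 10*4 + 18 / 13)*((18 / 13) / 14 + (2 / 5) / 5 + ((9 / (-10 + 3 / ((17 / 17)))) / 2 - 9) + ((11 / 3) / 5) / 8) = 967675757 / 2839200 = 340.83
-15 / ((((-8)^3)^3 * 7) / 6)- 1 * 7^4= -1127898677203 / 469762048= -2401.00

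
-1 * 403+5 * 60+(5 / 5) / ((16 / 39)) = -100.56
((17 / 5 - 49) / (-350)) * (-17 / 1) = -1938 / 875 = -2.21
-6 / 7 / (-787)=6 / 5509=0.00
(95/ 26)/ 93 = 95/ 2418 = 0.04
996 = 996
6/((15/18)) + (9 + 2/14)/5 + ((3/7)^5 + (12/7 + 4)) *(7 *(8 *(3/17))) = 13396556/204085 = 65.64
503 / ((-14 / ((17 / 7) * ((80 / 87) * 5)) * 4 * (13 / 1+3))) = -213775 / 34104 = -6.27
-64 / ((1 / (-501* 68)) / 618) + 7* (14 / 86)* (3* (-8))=57940672872 / 43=1347457508.65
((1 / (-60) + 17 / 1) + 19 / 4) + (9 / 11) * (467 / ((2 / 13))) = 826757 / 330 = 2505.32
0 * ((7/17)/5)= 0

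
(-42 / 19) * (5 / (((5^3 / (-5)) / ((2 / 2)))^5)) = 42 / 37109375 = 0.00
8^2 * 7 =448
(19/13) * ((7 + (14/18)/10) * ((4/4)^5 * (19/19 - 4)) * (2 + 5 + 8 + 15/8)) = -523.69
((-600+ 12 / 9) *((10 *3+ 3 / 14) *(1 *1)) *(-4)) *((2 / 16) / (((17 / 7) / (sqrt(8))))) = 126618 *sqrt(2) / 17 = 10533.23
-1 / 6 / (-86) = 1 / 516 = 0.00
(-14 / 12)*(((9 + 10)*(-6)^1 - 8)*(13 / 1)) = 5551 / 3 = 1850.33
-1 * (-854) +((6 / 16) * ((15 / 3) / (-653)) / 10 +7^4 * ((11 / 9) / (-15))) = 928607387 / 1410480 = 658.36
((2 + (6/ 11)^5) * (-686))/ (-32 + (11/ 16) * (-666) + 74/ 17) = 4396613984/ 1519194083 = 2.89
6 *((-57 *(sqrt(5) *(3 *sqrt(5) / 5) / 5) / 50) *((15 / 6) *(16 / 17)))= -4104 / 425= -9.66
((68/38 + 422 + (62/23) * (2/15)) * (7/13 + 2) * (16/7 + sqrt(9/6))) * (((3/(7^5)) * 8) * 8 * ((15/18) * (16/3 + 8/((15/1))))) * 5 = 43061224448 * sqrt(6)/286441701 + 1377959182336/2005091907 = 1055.47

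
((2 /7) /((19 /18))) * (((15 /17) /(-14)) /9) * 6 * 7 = -180 /2261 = -0.08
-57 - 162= -219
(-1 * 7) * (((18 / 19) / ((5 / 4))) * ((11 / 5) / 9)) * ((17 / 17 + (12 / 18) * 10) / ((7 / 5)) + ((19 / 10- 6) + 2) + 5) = -77396 / 7125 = -10.86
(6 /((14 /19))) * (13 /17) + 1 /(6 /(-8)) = 1747 /357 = 4.89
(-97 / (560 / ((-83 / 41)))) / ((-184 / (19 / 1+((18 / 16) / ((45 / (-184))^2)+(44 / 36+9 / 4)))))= -299118803 / 3802176000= -0.08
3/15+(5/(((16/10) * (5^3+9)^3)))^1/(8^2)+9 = 56668561533/6159626240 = 9.20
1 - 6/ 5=-1/ 5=-0.20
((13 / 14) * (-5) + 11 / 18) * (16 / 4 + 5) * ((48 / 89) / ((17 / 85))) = -60960 / 623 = -97.85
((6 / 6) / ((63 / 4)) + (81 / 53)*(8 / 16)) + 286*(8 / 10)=7667267 / 33390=229.63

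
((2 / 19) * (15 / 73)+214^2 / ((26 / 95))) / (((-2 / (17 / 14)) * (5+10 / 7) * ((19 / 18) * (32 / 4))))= -641145514 / 342589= -1871.47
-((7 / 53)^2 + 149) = -418590 / 2809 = -149.02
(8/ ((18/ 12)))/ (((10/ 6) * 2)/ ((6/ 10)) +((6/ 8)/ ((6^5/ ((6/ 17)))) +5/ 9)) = 156672/ 179521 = 0.87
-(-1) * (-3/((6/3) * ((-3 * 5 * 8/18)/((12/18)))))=0.15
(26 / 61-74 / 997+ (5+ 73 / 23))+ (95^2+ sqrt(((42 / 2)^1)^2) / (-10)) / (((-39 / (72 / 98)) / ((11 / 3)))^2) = 146368709611652 / 2837930126395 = 51.58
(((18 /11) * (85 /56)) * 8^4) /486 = 43520 /2079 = 20.93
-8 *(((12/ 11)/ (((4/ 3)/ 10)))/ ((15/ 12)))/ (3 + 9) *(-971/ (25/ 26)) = 1211808/ 275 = 4406.57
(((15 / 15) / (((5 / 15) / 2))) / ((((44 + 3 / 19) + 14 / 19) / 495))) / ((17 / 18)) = 1015740 / 14501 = 70.05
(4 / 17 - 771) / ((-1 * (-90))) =-13103 / 1530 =-8.56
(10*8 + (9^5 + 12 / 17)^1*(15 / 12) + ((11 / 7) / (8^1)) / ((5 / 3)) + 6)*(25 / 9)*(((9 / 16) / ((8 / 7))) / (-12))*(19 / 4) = -39992.14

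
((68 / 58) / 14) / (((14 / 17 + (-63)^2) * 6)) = 289 / 82199166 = 0.00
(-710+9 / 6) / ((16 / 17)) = -24089 / 32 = -752.78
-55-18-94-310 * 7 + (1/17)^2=-675392/289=-2337.00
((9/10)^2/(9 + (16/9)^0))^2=6561/1000000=0.01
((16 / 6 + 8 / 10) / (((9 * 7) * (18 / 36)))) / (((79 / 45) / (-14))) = -208 / 237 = -0.88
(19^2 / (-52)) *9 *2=-3249 / 26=-124.96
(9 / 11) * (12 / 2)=54 / 11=4.91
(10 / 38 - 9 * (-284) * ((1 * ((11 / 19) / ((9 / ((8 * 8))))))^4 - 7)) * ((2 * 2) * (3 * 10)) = 2722424623901240 / 31668003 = 85967676.08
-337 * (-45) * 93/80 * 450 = 63465525/8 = 7933190.62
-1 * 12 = -12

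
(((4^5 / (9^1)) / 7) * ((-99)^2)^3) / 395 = 107119519220736 / 2765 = 38741236607.86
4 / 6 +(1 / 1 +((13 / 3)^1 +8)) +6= 20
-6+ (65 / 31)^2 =-1541 / 961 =-1.60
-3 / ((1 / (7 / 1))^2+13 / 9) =-1323 / 646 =-2.05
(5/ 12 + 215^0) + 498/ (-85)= -4531/ 1020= -4.44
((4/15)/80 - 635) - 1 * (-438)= -59099/300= -197.00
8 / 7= 1.14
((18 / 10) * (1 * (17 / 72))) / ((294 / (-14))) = -17 / 840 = -0.02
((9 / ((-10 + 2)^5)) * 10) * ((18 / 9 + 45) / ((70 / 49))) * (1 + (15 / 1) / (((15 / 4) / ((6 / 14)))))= -8037 / 32768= -0.25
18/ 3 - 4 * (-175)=706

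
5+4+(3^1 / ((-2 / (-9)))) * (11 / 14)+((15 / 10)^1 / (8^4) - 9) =608277 / 57344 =10.61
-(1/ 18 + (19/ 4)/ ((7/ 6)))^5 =-1188137600000/ 992436543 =-1197.19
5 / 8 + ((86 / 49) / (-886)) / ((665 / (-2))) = 72176463 / 115481240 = 0.63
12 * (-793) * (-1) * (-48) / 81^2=-50752 / 729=-69.62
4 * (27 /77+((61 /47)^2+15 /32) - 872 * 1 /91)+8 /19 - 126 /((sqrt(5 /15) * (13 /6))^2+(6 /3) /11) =-69763796863609 /697415318600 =-100.03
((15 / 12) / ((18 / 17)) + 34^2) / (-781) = -83317 / 56232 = -1.48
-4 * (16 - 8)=-32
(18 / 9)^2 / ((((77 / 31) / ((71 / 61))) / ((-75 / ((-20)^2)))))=-6603 / 18788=-0.35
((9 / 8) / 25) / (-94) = -0.00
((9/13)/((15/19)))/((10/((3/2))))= 171/1300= 0.13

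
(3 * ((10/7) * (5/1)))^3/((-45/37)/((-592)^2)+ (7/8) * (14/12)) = 131292576000000/13621153231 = 9638.87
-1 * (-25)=25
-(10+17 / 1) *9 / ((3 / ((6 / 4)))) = -243 / 2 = -121.50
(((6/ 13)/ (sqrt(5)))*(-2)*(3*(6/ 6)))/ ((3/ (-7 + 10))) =-36*sqrt(5)/ 65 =-1.24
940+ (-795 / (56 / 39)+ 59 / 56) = 10847 / 28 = 387.39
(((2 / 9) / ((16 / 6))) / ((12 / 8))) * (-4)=-2 / 9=-0.22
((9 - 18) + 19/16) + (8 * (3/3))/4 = -93/16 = -5.81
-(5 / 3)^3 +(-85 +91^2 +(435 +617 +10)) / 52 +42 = 151217 / 702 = 215.41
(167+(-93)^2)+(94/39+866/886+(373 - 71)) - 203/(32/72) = 8664.64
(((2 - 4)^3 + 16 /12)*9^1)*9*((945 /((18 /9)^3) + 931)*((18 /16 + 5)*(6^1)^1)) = -166559085 /8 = -20819885.62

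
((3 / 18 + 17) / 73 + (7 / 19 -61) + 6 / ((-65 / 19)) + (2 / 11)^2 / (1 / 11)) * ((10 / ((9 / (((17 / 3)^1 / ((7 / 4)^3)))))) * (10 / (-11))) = 65.99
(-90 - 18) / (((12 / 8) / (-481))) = 34632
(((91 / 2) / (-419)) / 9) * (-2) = 91 / 3771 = 0.02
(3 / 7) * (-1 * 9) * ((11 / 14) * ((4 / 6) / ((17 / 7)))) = -99 / 119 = -0.83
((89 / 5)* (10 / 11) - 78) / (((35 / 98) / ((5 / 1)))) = -9520 / 11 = -865.45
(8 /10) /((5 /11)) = 44 /25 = 1.76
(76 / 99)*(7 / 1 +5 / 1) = 9.21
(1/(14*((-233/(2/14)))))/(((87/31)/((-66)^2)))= -22506/331093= -0.07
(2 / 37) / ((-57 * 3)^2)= 2 / 1081917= 0.00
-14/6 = -7/3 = -2.33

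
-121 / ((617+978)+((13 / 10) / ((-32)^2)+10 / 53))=-65669120 / 865741489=-0.08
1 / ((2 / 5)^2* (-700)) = -1 / 112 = -0.01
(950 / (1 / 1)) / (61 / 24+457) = 22800 / 11029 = 2.07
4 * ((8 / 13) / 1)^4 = 16384 / 28561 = 0.57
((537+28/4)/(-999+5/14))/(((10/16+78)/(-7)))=25088/517297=0.05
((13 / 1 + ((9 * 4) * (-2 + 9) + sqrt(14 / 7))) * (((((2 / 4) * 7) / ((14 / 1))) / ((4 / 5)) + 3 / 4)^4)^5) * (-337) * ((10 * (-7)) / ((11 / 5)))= 239688047207040589508634418975 * sqrt(2) / 6649092007880460460883968 + 63517332509865756219788121028375 / 6649092007880460460883968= 9603762.82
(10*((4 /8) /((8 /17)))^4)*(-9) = -3758445 /32768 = -114.70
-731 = -731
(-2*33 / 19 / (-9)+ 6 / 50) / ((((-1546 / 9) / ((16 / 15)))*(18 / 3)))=-2884 / 5507625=-0.00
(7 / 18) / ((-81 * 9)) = -7 / 13122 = -0.00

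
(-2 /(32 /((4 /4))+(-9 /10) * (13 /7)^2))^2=960400 /200477281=0.00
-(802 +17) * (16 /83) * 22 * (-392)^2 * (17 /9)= -83676809216 /83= -1008154327.90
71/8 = 8.88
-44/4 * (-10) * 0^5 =0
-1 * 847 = -847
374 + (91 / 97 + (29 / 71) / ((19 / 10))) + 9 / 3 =49482470 / 130853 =378.15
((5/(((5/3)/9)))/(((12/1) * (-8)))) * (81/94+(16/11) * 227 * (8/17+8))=-442601091/562496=-786.85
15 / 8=1.88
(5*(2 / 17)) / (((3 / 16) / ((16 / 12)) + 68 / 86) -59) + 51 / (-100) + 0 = -28260587 / 54333700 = -0.52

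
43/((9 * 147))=43/1323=0.03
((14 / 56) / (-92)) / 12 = -1 / 4416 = -0.00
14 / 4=7 / 2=3.50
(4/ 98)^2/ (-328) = -1/ 196882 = -0.00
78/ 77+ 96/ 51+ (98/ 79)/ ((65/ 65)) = 427692/ 103411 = 4.14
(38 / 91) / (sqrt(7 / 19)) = 38 * sqrt(133) / 637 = 0.69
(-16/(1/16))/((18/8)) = -1024/9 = -113.78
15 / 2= 7.50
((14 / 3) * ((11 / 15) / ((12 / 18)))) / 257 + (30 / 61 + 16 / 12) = 144629 / 78385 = 1.85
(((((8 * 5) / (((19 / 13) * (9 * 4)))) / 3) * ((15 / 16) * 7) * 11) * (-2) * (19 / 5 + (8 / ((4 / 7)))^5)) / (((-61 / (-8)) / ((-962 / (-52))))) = -497988205715 / 10431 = -47741175.89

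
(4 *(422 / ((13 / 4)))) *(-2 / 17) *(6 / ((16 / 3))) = -68.74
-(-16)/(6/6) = 16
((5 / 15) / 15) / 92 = 1 / 4140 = 0.00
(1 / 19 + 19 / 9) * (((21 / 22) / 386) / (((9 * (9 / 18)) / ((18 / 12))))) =0.00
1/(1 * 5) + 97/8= 493/40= 12.32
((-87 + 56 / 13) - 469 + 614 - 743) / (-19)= 8849 / 247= 35.83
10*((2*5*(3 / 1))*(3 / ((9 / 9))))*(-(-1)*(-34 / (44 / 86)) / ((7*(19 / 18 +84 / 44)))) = -11842200 / 4109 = -2882.02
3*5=15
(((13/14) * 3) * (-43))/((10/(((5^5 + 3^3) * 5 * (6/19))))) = -7928856/133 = -59615.46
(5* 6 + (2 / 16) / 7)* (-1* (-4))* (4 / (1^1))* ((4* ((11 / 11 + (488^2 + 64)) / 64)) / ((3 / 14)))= 133476443 / 4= 33369110.75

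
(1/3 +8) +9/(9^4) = 6076/729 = 8.33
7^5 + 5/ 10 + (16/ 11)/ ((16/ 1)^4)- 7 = 756963329/ 45056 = 16800.50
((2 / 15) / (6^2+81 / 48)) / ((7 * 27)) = 32 / 1709505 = 0.00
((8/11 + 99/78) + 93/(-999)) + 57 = 5609843/95238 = 58.90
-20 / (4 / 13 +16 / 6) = -195 / 29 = -6.72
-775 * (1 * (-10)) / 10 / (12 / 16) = 3100 / 3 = 1033.33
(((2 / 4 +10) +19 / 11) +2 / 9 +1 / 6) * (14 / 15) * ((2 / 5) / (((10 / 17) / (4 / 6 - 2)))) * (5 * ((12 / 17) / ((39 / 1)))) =-279776 / 289575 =-0.97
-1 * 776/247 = -776/247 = -3.14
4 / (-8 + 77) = 4 / 69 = 0.06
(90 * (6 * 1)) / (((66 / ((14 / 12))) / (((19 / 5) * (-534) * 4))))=-852264 / 11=-77478.55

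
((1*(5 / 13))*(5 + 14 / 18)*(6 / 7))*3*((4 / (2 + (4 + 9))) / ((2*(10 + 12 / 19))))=152 / 2121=0.07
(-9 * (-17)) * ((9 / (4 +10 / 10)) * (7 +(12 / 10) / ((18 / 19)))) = 56916 / 25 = 2276.64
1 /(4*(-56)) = -1 /224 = -0.00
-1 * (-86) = 86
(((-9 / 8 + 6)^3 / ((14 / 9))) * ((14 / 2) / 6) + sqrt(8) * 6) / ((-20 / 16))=-177957 / 2560 - 48 * sqrt(2) / 5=-83.09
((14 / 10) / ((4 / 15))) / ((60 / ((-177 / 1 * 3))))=-3717 / 80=-46.46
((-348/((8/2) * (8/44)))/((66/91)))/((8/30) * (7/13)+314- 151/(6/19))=171535/42646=4.02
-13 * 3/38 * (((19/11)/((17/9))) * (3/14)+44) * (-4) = 4512495/24871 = 181.44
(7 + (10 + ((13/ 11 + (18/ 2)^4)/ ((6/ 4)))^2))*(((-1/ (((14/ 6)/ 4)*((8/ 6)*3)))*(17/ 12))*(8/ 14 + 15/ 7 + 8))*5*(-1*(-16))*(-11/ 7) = 177158172464500/ 11319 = 15651397867.70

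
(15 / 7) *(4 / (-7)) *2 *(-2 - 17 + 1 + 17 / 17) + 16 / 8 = 43.63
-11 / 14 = -0.79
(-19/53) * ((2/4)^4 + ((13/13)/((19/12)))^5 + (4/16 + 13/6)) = -306599717/331536624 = -0.92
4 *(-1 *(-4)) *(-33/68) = -132/17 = -7.76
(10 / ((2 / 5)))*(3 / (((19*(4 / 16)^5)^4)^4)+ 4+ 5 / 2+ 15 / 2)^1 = 109612622799817718865276362554675721222862349411550 / 288441413567621167681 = 380016938081329052194714100000.00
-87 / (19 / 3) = -261 / 19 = -13.74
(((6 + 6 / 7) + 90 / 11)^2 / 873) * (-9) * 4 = -9.33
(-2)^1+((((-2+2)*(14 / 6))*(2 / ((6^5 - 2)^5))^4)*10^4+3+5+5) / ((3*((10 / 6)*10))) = -87 / 50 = -1.74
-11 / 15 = -0.73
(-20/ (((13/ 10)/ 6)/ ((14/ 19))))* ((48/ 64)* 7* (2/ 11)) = -176400/ 2717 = -64.92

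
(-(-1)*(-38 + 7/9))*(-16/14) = 2680/63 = 42.54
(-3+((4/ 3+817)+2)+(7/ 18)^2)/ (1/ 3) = 264865/ 108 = 2452.45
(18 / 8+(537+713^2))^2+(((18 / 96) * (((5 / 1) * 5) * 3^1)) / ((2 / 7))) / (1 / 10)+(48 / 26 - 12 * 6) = 13467355581685 / 52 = 258987607340.10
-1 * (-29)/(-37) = -29/37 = -0.78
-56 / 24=-7 / 3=-2.33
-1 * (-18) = 18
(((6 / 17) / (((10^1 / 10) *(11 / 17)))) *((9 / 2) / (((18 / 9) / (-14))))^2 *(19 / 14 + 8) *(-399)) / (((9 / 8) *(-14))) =1411263 / 11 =128296.64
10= 10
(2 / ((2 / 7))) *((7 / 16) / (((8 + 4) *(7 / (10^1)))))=35 / 96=0.36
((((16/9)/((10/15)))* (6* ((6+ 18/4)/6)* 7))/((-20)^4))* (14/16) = 343/320000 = 0.00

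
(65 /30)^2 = 4.69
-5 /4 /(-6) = 5 /24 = 0.21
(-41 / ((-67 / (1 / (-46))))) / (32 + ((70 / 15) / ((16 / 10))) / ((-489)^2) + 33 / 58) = -1705889214 / 4176415779089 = -0.00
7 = 7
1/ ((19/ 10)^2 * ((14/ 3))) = 150/ 2527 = 0.06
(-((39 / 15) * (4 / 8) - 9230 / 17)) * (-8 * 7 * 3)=-7734636 / 85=-90995.72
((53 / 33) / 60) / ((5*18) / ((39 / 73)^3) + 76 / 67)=7801547 / 172353921960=0.00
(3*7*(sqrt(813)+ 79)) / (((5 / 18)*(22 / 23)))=8497.45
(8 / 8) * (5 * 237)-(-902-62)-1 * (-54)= 2203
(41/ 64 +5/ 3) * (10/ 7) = 2215/ 672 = 3.30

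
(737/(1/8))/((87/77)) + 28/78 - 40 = 1952354/377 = 5178.66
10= 10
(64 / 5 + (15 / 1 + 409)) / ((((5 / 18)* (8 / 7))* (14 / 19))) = 46683 / 25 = 1867.32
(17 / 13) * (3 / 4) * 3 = 153 / 52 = 2.94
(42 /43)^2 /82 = 882 /75809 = 0.01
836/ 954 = 418/ 477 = 0.88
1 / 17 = 0.06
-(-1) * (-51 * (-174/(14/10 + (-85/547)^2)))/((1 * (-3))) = -737550185/355098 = -2077.03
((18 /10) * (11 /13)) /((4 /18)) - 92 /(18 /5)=-21881 /1170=-18.70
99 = 99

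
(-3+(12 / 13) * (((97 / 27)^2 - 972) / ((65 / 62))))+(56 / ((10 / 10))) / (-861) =-847.52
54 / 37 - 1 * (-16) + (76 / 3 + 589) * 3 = 68837 / 37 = 1860.46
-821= -821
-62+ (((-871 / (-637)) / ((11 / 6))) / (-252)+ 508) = 446.00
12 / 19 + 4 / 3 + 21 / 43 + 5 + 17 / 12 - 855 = -846.13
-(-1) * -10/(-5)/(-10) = -1/5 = -0.20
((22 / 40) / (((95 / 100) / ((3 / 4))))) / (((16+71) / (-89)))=-979 / 2204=-0.44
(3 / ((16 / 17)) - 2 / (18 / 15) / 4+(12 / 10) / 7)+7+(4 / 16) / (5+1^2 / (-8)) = 72753 / 7280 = 9.99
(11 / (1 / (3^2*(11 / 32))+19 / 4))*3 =13068 / 2009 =6.50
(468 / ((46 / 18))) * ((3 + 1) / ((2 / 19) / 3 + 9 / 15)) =4801680 / 4163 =1153.42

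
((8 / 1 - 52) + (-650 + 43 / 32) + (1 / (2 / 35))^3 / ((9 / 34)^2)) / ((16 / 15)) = 982293175 / 13824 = 71057.09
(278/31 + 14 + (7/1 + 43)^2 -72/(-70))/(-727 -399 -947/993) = -2719366248/1214185525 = -2.24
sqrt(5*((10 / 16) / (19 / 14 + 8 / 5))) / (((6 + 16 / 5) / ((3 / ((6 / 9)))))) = 0.50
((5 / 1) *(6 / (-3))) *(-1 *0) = 0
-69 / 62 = -1.11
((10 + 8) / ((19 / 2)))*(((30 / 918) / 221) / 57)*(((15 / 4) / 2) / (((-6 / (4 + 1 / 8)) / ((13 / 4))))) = -275 / 13354112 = -0.00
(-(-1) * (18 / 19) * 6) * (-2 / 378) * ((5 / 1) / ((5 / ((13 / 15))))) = -52 / 1995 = -0.03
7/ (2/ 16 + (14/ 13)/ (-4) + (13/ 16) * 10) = 364/ 415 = 0.88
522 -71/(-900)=469871/900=522.08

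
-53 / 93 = -0.57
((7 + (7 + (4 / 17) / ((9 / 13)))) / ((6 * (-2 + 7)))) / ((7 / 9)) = 1097 / 1785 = 0.61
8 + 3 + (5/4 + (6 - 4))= 57/4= 14.25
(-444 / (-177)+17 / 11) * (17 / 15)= 14909 / 3245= 4.59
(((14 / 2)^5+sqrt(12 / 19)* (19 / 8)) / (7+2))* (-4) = -67228 / 9 - sqrt(57) / 9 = -7470.62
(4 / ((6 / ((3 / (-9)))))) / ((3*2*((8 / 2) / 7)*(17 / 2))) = -7 / 918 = -0.01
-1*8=-8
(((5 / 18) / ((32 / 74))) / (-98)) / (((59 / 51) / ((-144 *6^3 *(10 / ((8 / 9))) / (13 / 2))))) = 11463525 / 37583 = 305.02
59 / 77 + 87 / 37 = 8882 / 2849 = 3.12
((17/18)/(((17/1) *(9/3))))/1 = 1/54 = 0.02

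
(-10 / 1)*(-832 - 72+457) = 4470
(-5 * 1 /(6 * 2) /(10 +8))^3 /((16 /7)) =-875 /161243136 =-0.00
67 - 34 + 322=355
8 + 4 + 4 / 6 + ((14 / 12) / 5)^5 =307816807 / 24300000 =12.67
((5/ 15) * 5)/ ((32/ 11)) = 55/ 96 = 0.57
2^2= 4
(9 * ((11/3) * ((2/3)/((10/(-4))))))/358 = -22/895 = -0.02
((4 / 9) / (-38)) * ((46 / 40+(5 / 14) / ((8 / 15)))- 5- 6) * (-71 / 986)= -365011 / 47209680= -0.01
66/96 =0.69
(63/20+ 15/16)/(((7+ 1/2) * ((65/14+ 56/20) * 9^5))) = 763/615290580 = 0.00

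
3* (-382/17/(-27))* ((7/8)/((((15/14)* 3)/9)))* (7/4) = 65513/6120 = 10.70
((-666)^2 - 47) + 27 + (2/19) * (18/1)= 8427220/19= 443537.89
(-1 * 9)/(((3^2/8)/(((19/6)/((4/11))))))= -209/3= -69.67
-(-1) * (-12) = -12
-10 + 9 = -1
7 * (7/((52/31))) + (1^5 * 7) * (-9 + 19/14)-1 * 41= -65.29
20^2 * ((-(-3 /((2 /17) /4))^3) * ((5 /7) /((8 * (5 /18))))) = 955087200 /7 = 136441028.57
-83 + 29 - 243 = -297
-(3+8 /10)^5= -2476099 /3125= -792.35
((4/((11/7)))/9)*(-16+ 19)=28/33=0.85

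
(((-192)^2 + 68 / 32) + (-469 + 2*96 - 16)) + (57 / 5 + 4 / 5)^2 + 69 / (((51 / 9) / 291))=136902081 / 3400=40265.32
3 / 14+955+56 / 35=66977 / 70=956.81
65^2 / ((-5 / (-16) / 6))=81120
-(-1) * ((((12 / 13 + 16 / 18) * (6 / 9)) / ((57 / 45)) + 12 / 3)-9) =-4.05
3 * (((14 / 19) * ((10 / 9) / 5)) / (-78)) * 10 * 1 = -140 / 2223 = -0.06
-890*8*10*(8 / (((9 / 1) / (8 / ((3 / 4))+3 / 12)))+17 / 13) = -275188000 / 351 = -784011.40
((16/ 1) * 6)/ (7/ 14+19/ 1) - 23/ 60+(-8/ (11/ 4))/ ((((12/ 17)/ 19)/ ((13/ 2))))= -4328009/ 8580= -504.43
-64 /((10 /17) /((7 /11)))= -3808 /55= -69.24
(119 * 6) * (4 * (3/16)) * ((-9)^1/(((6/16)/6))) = -77112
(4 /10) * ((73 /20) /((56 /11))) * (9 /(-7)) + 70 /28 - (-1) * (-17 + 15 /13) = -3494551 /254800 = -13.71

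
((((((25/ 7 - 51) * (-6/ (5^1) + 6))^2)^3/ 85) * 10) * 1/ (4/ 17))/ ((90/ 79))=561591522156543618318336/ 9191328125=61100149458165.89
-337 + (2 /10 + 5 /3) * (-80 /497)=-71845 /213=-337.30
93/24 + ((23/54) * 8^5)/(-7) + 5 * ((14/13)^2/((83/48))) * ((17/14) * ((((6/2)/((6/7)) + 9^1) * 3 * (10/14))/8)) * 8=-39891035519/21208824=-1880.87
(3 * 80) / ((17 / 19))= 4560 / 17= 268.24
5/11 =0.45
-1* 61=-61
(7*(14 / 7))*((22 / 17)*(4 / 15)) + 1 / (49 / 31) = 68273 / 12495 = 5.46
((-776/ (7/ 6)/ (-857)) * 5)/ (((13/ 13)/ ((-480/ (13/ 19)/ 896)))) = -1658700/ 545909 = -3.04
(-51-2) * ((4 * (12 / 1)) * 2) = -5088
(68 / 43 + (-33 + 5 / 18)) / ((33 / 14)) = -168721 / 12771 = -13.21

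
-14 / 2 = -7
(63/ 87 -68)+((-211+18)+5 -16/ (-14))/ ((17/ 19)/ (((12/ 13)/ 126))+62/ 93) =-195508591/ 2841797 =-68.80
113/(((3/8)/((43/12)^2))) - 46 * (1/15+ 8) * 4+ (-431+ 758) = 2711.94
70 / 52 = 35 / 26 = 1.35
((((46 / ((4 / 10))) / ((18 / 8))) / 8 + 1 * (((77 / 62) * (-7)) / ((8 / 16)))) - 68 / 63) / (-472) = 15725 / 614544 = 0.03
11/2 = 5.50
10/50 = 1/5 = 0.20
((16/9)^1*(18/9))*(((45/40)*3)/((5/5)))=12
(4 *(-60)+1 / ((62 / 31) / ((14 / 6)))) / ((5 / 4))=-2866 / 15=-191.07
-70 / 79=-0.89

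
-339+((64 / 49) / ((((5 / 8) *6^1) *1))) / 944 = -339.00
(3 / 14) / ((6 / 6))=3 / 14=0.21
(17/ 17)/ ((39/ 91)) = 7/ 3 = 2.33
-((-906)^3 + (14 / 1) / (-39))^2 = -841198327495188500644 / 1521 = -553056099602359303.51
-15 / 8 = -1.88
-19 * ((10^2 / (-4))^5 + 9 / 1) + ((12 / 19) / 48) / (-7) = 98710846527 / 532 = 185546704.00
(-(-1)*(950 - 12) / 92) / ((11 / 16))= 3752 / 253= 14.83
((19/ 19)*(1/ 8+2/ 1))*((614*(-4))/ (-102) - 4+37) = 2911/ 24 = 121.29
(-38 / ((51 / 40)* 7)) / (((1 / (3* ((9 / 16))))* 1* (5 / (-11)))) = 1881 / 119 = 15.81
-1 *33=-33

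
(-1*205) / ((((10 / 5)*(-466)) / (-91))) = -18655 / 932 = -20.02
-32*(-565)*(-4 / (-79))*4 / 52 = 72320 / 1027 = 70.42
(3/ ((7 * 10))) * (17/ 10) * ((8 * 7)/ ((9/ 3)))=34/ 25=1.36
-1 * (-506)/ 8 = 253/ 4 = 63.25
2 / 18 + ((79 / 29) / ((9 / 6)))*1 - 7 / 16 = 6221 / 4176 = 1.49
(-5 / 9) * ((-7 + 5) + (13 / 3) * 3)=-55 / 9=-6.11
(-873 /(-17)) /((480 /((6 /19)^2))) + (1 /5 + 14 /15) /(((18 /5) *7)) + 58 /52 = 706298363 /603144360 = 1.17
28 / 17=1.65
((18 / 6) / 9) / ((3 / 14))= 14 / 9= 1.56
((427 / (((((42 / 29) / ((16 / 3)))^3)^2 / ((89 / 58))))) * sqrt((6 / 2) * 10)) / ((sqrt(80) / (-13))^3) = -501037048509310976 * sqrt(6) / 44659644435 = -27480852.72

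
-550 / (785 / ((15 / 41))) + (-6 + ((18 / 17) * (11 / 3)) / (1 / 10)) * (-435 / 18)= -86830995 / 109429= -793.49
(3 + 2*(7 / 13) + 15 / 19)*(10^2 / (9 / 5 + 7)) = 55.30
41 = 41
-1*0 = 0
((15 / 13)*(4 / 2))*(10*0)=0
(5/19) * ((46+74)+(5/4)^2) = 9725/304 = 31.99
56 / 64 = 7 / 8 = 0.88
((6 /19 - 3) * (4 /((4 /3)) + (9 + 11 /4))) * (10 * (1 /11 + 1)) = -90270 /209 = -431.91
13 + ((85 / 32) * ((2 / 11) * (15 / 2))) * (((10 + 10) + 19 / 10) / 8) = 22.92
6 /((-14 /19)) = -57 /7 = -8.14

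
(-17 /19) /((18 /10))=-85 /171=-0.50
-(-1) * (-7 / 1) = -7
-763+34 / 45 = -762.24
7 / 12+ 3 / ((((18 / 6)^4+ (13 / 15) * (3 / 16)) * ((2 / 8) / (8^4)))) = 47231371 / 77916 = 606.18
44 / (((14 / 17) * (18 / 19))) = 3553 / 63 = 56.40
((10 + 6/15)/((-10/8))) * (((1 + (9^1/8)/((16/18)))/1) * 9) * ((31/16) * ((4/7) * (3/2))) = -315549/1120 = -281.74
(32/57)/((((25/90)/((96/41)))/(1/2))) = 2.37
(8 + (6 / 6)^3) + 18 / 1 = 27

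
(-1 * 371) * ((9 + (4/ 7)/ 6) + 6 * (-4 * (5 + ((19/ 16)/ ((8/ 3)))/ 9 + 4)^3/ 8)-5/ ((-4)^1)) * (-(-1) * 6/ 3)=15495756243377/ 9437184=1641989.42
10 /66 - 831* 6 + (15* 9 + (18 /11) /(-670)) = -53626157 /11055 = -4850.85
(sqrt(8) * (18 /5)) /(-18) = -2 * sqrt(2) /5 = -0.57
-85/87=-0.98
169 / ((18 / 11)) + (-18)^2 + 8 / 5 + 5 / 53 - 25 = 1926947 / 4770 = 403.97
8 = 8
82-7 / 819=9593 / 117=81.99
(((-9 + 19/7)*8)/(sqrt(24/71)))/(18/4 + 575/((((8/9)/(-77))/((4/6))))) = 352*sqrt(426)/2788947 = 0.00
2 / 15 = 0.13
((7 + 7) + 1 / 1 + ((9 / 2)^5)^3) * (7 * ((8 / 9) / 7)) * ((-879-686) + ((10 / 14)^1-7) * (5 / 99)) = -8742539734203.22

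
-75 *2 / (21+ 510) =-50 / 177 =-0.28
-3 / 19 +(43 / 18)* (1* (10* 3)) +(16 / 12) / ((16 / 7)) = 5479 / 76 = 72.09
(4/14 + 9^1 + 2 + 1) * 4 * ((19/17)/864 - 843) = -532424495/12852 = -41427.37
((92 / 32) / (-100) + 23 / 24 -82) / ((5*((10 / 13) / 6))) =-126.47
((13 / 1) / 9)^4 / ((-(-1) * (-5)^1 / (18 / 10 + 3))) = -228488 / 54675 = -4.18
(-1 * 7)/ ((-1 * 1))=7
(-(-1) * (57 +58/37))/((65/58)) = 125686/2405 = 52.26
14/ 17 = 0.82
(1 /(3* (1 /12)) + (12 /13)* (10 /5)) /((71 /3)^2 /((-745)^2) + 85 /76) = 28852419600 /5524704133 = 5.22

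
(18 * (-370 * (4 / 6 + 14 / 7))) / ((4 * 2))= -2220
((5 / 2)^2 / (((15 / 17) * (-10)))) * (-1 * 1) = 17 / 24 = 0.71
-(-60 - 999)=1059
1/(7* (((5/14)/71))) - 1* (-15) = 217/5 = 43.40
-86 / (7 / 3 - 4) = 51.60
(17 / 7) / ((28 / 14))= 17 / 14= 1.21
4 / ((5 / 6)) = 24 / 5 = 4.80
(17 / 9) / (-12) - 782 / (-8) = 97.59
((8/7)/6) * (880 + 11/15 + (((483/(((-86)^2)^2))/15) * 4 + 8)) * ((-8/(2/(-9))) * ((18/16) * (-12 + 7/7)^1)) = -18048110355693/239316070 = -75415.37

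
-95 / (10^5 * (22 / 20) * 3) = -19 / 66000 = -0.00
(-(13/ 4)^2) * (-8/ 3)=169/ 6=28.17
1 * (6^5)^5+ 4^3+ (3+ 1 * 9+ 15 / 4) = 113721152119718805823 / 4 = 28430288029929701455.75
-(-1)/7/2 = 1/14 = 0.07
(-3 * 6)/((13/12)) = -216/13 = -16.62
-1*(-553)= 553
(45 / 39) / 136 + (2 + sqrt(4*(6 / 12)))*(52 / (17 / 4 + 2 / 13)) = 2704*sqrt(2) / 229 + 9564779 / 404872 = 40.32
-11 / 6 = -1.83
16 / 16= 1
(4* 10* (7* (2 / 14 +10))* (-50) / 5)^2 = 806560000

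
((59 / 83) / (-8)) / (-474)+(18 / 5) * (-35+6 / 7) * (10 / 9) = -300887203 / 2203152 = -136.57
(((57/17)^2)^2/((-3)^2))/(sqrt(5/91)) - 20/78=-10/39 + 1172889 *sqrt(455)/417605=59.65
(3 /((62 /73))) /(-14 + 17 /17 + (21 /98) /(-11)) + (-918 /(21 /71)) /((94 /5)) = -3381496752 /20448995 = -165.36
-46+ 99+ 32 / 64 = 107 / 2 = 53.50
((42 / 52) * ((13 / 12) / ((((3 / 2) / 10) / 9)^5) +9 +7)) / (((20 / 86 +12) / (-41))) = -7797043948092 / 3419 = -2280504225.82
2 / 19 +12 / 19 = 14 / 19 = 0.74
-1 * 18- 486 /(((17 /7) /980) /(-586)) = 1953700254 /17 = 114923544.35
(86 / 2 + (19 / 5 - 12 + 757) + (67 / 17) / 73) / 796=2456727 / 2469590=0.99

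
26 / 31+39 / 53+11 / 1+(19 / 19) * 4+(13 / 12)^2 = 4199075 / 236592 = 17.75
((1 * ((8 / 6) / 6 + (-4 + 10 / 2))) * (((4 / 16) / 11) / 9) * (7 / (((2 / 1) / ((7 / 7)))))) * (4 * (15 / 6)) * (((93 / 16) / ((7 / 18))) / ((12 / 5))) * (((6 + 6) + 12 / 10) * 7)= 11935 / 192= 62.16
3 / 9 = 1 / 3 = 0.33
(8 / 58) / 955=4 / 27695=0.00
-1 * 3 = -3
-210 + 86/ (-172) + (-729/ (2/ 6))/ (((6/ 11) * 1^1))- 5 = -4225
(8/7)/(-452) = -2/791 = -0.00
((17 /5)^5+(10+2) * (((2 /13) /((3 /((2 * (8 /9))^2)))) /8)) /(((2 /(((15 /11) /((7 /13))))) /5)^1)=1495909421 /519750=2878.13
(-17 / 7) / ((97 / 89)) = -1513 / 679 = -2.23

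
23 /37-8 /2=-125 /37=-3.38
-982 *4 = -3928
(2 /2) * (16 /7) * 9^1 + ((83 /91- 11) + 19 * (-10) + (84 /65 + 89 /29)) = -2311173 /13195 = -175.16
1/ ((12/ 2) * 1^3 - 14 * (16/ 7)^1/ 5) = -5/ 2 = -2.50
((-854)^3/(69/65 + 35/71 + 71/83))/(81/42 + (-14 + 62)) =-3340038289362320/645251793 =-5176333.22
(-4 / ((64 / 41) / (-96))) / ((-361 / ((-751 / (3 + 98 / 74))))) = 3417801 / 28880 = 118.34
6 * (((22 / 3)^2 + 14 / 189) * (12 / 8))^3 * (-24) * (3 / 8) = -768481166 / 27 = -28462265.41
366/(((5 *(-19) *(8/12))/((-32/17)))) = 17568/1615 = 10.88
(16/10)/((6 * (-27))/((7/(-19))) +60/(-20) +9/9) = 7/1915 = 0.00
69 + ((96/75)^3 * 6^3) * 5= 7293513/3125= 2333.92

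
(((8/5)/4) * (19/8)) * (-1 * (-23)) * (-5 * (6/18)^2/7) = -1.73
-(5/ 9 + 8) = -77/ 9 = -8.56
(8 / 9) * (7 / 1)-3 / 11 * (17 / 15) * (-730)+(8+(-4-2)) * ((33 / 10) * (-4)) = 205.46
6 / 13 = 0.46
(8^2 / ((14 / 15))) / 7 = 480 / 49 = 9.80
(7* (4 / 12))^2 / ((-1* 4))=-49 / 36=-1.36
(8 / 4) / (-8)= -1 / 4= -0.25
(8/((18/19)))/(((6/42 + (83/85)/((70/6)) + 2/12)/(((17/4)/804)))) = 960925/8464914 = 0.11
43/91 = 0.47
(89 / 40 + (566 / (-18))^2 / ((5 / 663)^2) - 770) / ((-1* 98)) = -31291632797 / 176400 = -177390.21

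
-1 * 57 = -57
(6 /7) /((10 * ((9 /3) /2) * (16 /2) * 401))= 1 /56140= 0.00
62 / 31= 2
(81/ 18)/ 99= 1/ 22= 0.05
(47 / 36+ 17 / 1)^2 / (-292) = -434281 / 378432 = -1.15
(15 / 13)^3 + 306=675657 / 2197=307.54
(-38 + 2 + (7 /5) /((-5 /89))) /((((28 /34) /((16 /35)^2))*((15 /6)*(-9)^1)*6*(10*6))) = 0.00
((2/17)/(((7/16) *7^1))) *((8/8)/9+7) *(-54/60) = -1024/4165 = -0.25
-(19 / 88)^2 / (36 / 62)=-11191 / 139392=-0.08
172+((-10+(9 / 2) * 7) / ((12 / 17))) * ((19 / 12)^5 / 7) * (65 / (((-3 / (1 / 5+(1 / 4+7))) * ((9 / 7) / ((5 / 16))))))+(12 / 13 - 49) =-211266809504801 / 134154289152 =-1574.80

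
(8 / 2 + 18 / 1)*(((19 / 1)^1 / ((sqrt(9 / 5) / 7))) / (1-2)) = -2926*sqrt(5) / 3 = -2180.91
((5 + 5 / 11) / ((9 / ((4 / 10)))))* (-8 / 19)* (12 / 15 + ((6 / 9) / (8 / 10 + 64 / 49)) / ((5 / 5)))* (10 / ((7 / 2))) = -553088 / 1698543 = -0.33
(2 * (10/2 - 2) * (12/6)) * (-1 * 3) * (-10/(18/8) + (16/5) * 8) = -3808/5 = -761.60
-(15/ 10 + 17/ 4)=-23/ 4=-5.75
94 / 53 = 1.77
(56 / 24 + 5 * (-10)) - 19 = -200 / 3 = -66.67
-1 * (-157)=157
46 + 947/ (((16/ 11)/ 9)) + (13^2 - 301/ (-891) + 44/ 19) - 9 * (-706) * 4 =8530378489/ 270864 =31493.22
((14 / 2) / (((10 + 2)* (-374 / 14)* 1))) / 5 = -49 / 11220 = -0.00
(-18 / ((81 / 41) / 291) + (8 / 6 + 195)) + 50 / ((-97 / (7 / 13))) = -3096105 / 1261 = -2455.28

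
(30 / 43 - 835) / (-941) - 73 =-2917924 / 40463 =-72.11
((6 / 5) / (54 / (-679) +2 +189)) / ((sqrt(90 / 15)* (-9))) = -679* sqrt(6) / 5833575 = -0.00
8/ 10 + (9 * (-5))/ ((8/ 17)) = -3793/ 40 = -94.82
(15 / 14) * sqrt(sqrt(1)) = 15 / 14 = 1.07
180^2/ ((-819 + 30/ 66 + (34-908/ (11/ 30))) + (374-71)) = -356400/ 32537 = -10.95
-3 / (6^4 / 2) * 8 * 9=-1 / 3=-0.33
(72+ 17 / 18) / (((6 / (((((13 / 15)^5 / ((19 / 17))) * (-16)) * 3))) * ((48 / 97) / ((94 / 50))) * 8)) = -37783309970627 / 311647500000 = -121.24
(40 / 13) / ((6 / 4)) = 80 / 39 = 2.05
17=17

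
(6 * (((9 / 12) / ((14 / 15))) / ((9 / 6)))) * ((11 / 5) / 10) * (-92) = -2277 / 35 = -65.06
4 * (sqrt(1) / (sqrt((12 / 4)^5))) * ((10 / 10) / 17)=4 * sqrt(3) / 459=0.02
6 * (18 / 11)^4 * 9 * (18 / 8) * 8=102036672 / 14641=6969.24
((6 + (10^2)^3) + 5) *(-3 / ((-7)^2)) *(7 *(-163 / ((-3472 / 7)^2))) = 489005379 / 1722112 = 283.96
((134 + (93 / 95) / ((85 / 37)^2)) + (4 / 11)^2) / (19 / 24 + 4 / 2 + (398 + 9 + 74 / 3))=267726518568 / 865976687125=0.31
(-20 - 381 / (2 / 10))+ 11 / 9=-17314 / 9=-1923.78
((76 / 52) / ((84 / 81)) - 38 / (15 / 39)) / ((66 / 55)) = -177251 / 2184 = -81.16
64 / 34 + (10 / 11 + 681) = 127869 / 187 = 683.79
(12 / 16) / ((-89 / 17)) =-51 / 356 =-0.14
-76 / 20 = -3.80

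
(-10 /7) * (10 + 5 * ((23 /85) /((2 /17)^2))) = -2155 /14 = -153.93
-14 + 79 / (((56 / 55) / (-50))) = -109017 / 28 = -3893.46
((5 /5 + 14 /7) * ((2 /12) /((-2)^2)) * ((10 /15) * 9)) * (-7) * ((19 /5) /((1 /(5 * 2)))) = -399 /2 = -199.50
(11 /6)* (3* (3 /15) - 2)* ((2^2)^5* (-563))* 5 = 22195712 /3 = 7398570.67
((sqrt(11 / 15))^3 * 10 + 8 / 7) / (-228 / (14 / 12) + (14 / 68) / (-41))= -214676 * sqrt(165) / 85816845-11152 / 1907041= -0.04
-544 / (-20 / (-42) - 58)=1428 / 151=9.46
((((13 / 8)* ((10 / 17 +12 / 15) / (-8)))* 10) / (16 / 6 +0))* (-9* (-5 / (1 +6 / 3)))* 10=-172575 / 1088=-158.62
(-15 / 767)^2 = 225 / 588289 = 0.00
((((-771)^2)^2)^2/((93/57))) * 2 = 4744807756964547249503718/31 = 153058314740791846758184.50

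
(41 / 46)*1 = 41 / 46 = 0.89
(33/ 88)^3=27/ 512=0.05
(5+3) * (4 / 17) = 32 / 17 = 1.88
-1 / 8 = -0.12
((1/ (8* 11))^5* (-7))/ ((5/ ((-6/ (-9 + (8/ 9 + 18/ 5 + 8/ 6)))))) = -189/ 377328320512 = -0.00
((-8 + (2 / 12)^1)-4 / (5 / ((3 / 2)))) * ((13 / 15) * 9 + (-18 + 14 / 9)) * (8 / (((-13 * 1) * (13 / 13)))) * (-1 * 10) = 843352 / 1755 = 480.54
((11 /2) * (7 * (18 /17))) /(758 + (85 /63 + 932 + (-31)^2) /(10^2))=1091475 /20802662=0.05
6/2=3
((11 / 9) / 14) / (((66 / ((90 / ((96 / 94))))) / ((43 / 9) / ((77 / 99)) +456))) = 53.87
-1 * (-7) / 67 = 7 / 67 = 0.10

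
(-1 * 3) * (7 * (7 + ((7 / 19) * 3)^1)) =-3234 / 19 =-170.21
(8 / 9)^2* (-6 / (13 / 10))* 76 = -97280 / 351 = -277.15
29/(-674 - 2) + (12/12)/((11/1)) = 357/7436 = 0.05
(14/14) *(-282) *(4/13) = -1128/13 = -86.77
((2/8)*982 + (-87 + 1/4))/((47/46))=14605/94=155.37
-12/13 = -0.92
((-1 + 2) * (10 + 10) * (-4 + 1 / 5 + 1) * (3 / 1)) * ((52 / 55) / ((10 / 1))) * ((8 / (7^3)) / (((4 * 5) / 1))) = -1248 / 67375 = -0.02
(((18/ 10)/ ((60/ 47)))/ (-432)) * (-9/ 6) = 47/ 9600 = 0.00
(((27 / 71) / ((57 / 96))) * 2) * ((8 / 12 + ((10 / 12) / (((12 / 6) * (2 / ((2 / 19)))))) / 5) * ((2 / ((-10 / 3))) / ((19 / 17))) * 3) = -3370896 / 2434945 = -1.38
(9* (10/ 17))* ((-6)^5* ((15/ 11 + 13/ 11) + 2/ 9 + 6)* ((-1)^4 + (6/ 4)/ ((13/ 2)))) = -1079930880/ 2431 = -444233.19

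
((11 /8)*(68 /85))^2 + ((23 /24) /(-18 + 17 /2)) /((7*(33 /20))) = 1581707 /1316700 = 1.20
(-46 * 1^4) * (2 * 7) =-644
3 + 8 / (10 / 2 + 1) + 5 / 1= 28 / 3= 9.33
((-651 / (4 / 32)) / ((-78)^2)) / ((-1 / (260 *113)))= 25149.74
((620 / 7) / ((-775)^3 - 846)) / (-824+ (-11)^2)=620 / 2290652772541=0.00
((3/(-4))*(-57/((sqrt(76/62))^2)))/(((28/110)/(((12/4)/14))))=46035/1568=29.36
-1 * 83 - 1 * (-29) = -54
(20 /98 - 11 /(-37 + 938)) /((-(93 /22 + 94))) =-186362 /95405989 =-0.00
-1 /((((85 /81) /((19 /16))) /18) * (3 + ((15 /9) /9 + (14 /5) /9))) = -373977 /64192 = -5.83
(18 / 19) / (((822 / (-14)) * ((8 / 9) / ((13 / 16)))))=-2457 / 166592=-0.01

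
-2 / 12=-1 / 6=-0.17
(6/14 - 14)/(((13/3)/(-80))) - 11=21799/91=239.55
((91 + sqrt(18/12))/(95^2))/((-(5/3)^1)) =-273/45125 -3 * sqrt(6)/90250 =-0.01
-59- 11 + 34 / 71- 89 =-11255 / 71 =-158.52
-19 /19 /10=-1 /10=-0.10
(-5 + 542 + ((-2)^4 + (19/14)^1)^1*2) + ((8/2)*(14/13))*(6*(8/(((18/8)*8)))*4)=168622/273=617.66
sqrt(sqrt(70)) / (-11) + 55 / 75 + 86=1301 / 15-70^(1 / 4) / 11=86.47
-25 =-25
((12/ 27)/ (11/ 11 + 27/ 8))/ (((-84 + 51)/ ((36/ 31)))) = -128/ 35805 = -0.00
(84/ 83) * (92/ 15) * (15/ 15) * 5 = 31.04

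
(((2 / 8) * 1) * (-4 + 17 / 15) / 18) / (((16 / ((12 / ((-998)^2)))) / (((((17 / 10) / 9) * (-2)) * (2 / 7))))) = 731 / 225893707200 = 0.00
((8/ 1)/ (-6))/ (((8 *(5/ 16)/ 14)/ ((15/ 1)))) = -112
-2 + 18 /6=1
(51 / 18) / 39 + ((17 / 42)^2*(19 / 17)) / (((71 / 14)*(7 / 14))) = 16847 / 116298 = 0.14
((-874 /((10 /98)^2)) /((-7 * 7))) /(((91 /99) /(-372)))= -225313704 /325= -693272.94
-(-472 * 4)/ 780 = 472/ 195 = 2.42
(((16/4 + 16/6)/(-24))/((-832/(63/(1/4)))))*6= 105/208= 0.50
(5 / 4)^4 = 625 / 256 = 2.44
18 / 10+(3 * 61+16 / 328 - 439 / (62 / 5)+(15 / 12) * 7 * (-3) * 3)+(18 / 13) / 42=163610631 / 2313220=70.73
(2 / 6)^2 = 1 / 9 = 0.11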